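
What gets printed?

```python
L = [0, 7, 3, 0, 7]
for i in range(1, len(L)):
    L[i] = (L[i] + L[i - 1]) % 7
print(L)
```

[0, 0, 3, 3, 3]

i=1: L[1] = (7+0)%7 = 0 → [0, 0, 3, 0, 7]
i=2: L[2] = (3+0)%7 = 3 → [0, 0, 3, 0, 7]
i=3: L[3] = (0+3)%7 = 3 → [0, 0, 3, 3, 7]
i=4: L[4] = (7+3)%7 = 3 → [0, 0, 3, 3, 3]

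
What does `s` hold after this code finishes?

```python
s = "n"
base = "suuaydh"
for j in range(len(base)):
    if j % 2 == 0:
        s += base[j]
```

'nsuyh'

j=0: add 's' → 'ns'
j=1: skip
j=2: add 'u' → 'nsu'
j=3: skip
j=4: add 'y' → 'nsuy'
j=5: skip
j=6: add 'h' → 'nsuyh'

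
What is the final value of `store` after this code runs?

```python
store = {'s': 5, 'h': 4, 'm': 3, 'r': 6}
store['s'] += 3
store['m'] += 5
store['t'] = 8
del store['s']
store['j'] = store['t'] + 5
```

{'h': 4, 'm': 8, 'r': 6, 't': 8, 'j': 13}

store['s'] = 5+3 = 8 → {'s': 8, 'h': 4, 'm': 3, 'r': 6}
store['m'] = 3+5 = 8 → {'s': 8, 'h': 4, 'm': 8, 'r': 6}
store['t'] = 8 → {'s': 8, 'h': 4, 'm': 8, 'r': 6, 't': 8}
del 's' → {'h': 4, 'm': 8, 'r': 6, 't': 8}
store['j'] = store['t']+5 = 13 → {'h': 4, 'm': 8, 'r': 6, 't': 8, 'j': 13}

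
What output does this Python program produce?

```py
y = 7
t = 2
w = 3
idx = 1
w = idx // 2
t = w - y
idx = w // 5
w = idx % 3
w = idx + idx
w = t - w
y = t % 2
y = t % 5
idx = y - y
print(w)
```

-7

w = 1//2 = 0
t = 0-7 = -7
idx = 0//5 = 0
w = 0%3 = 0
w = 0+0 = 0
w = (-7)-0 = -7
y = (-7)%2 = 1
y = (-7)%5 = 3
idx = 3-3 = 0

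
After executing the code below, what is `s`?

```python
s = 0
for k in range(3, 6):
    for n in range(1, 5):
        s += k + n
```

k=3,n=1: s = 0+4 = 4
k=3,n=2: s = 4+5 = 9
k=3,n=3: s = 9+6 = 15
k=3,n=4: s = 15+7 = 22
k=4,n=1: s = 22+5 = 27
k=4,n=2: s = 27+6 = 33
k=4,n=3: s = 33+7 = 40
k=4,n=4: s = 40+8 = 48
k=5,n=1: s = 48+6 = 54
k=5,n=2: s = 54+7 = 61
k=5,n=3: s = 61+8 = 69
k=5,n=4: s = 69+9 = 78

78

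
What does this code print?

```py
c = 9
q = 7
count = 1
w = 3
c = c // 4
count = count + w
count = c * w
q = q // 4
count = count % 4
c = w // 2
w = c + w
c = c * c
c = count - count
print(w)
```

c = 9//4 = 2
count = 1+3 = 4
count = 2*3 = 6
q = 7//4 = 1
count = 6%4 = 2
c = 3//2 = 1
w = 1+3 = 4
c = 1*1 = 1
c = 2-2 = 0

4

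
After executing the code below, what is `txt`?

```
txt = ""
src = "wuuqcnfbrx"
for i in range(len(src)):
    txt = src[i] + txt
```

i=0: prepend 'w' → 'w'
i=1: prepend 'u' → 'uw'
i=2: prepend 'u' → 'uuw'
i=3: prepend 'q' → 'quuw'
i=4: prepend 'c' → 'cquuw'
i=5: prepend 'n' → 'ncquuw'
i=6: prepend 'f' → 'fncquuw'
i=7: prepend 'b' → 'bfncquuw'
i=8: prepend 'r' → 'rbfncquuw'
i=9: prepend 'x' → 'xrbfncquuw'

'xrbfncquuw'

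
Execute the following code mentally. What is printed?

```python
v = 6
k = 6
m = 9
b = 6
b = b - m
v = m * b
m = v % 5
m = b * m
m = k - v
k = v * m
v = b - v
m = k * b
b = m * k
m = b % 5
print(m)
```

2

b = 6-9 = -3
v = 9*(-3) = -27
m = (-27)%5 = 3
m = (-3)*3 = -9
m = 6-(-27) = 33
k = (-27)*33 = -891
v = (-3)-(-27) = 24
m = (-891)*(-3) = 2673
b = 2673*(-891) = -2381643
m = (-2381643)%5 = 2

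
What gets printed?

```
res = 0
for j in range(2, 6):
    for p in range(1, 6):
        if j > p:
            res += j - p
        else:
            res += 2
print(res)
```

j=2,p=1: 2>1, res = 0+1 = 1
j=2,p=2: not 2>2, res = 1+2 = 3
j=2,p=3: not 2>3, res = 3+2 = 5
j=2,p=4: not 2>4, res = 5+2 = 7
j=2,p=5: not 2>5, res = 7+2 = 9
j=3,p=1: 3>1, res = 9+2 = 11
j=3,p=2: 3>2, res = 11+1 = 12
j=3,p=3: not 3>3, res = 12+2 = 14
j=3,p=4: not 3>4, res = 14+2 = 16
j=3,p=5: not 3>5, res = 16+2 = 18
j=4,p=1: 4>1, res = 18+3 = 21
j=4,p=2: 4>2, res = 21+2 = 23
j=4,p=3: 4>3, res = 23+1 = 24
j=4,p=4: not 4>4, res = 24+2 = 26
j=4,p=5: not 4>5, res = 26+2 = 28
j=5,p=1: 5>1, res = 28+4 = 32
j=5,p=2: 5>2, res = 32+3 = 35
j=5,p=3: 5>3, res = 35+2 = 37
j=5,p=4: 5>4, res = 37+1 = 38
j=5,p=5: not 5>5, res = 38+2 = 40

40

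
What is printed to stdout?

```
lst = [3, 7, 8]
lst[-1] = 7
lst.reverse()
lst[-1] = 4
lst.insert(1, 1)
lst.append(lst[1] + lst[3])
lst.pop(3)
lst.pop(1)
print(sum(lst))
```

19

lst[-1] = 7 → [3, 7, 7]
reverse → [7, 7, 3]
lst[-1] = 4 → [7, 7, 4]
insert 1 at 1 → [7, 1, 7, 4]
append lst[1]+lst[3] = 1+4 = 5 → [7, 1, 7, 4, 5]
pop(3) removes 4 → [7, 1, 7, 5]
pop(1) removes 1 → [7, 7, 5]
sum = 19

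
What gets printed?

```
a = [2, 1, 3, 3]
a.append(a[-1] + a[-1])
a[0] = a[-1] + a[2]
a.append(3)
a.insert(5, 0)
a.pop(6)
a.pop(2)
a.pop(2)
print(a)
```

[9, 1, 6, 0]

append a[-1]+a[-1] = 3+3 = 6 → [2, 1, 3, 3, 6]
a[0] = a[-1]+a[2] = 6+3 = 9 → [9, 1, 3, 3, 6]
append 3 → [9, 1, 3, 3, 6, 3]
insert 0 at 5 → [9, 1, 3, 3, 6, 0, 3]
pop(6) removes 3 → [9, 1, 3, 3, 6, 0]
pop(2) removes 3 → [9, 1, 3, 6, 0]
pop(2) removes 3 → [9, 1, 6, 0]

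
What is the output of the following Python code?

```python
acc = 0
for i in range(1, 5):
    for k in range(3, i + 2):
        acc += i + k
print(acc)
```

42

i=2,k=3: acc = 0+5 = 5
i=3,k=3: acc = 5+6 = 11
i=3,k=4: acc = 11+7 = 18
i=4,k=3: acc = 18+7 = 25
i=4,k=4: acc = 25+8 = 33
i=4,k=5: acc = 33+9 = 42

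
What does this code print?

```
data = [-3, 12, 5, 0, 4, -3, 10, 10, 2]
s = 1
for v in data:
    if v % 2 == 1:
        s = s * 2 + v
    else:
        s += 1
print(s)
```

14

v=-3: odd, s = 1*2+(-3) = -1
v=12: not odd, s = (-1)+1 = 0
v=5: odd, s = 0*2+5 = 5
v=0: not odd, s = 5+1 = 6
v=4: not odd, s = 6+1 = 7
v=-3: odd, s = 7*2+(-3) = 11
v=10: not odd, s = 11+1 = 12
v=10: not odd, s = 12+1 = 13
v=2: not odd, s = 13+1 = 14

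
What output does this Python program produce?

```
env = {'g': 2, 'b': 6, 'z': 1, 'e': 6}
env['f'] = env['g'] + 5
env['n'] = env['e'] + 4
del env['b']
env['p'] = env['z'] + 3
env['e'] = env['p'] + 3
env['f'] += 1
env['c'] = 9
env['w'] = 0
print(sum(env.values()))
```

41

env['f'] = env['g']+5 = 7 → {'g': 2, 'b': 6, 'z': 1, 'e': 6, 'f': 7}
env['n'] = env['e']+4 = 10 → {'g': 2, 'b': 6, 'z': 1, 'e': 6, 'f': 7, 'n': 10}
del 'b' → {'g': 2, 'z': 1, 'e': 6, 'f': 7, 'n': 10}
env['p'] = env['z']+3 = 4 → {'g': 2, 'z': 1, 'e': 6, 'f': 7, 'n': 10, 'p': 4}
env['e'] = env['p']+3 = 7 → {'g': 2, 'z': 1, 'e': 7, 'f': 7, 'n': 10, 'p': 4}
env['f'] = 7+1 = 8 → {'g': 2, 'z': 1, 'e': 7, 'f': 8, 'n': 10, 'p': 4}
env['c'] = 9 → {'g': 2, 'z': 1, 'e': 7, 'f': 8, 'n': 10, 'p': 4, 'c': 9}
env['w'] = 0 → {'g': 2, 'z': 1, 'e': 7, 'f': 8, 'n': 10, 'p': 4, 'c': 9, 'w': 0}
sum of values = 41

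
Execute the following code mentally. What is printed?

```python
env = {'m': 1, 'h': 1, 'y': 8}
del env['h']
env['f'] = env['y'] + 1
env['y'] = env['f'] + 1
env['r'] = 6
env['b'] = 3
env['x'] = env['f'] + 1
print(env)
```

{'m': 1, 'y': 10, 'f': 9, 'r': 6, 'b': 3, 'x': 10}

del 'h' → {'m': 1, 'y': 8}
env['f'] = env['y']+1 = 9 → {'m': 1, 'y': 8, 'f': 9}
env['y'] = env['f']+1 = 10 → {'m': 1, 'y': 10, 'f': 9}
env['r'] = 6 → {'m': 1, 'y': 10, 'f': 9, 'r': 6}
env['b'] = 3 → {'m': 1, 'y': 10, 'f': 9, 'r': 6, 'b': 3}
env['x'] = env['f']+1 = 10 → {'m': 1, 'y': 10, 'f': 9, 'r': 6, 'b': 3, 'x': 10}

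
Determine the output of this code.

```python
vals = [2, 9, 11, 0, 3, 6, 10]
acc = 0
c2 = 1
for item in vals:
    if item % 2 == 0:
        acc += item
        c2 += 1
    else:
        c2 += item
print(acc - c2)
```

-10

item=2: even, acc = 0+2 = 2; c2=2
item=9: not even; c2=11
item=11: not even; c2=22
item=0: even, acc = 2+0 = 2; c2=23
item=3: not even; c2=26
item=6: even, acc = 2+6 = 8; c2=27
item=10: even, acc = 8+10 = 18; c2=28
acc-c2 = 18-28 = -10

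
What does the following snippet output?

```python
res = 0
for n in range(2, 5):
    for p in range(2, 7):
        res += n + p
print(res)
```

105

n=2,p=2: res = 0+4 = 4
n=2,p=3: res = 4+5 = 9
n=2,p=4: res = 9+6 = 15
n=2,p=5: res = 15+7 = 22
n=2,p=6: res = 22+8 = 30
n=3,p=2: res = 30+5 = 35
n=3,p=3: res = 35+6 = 41
n=3,p=4: res = 41+7 = 48
n=3,p=5: res = 48+8 = 56
n=3,p=6: res = 56+9 = 65
n=4,p=2: res = 65+6 = 71
n=4,p=3: res = 71+7 = 78
n=4,p=4: res = 78+8 = 86
n=4,p=5: res = 86+9 = 95
n=4,p=6: res = 95+10 = 105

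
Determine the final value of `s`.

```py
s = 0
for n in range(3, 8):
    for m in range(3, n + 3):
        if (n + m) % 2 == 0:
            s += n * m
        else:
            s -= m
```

n=3,m=3: even sum, s = 0+9 = 9
n=3,m=4: odd sum, s = 9-4 = 5
n=3,m=5: even sum, s = 5+15 = 20
n=4,m=3: odd sum, s = 20-3 = 17
n=4,m=4: even sum, s = 17+16 = 33
n=4,m=5: odd sum, s = 33-5 = 28
n=4,m=6: even sum, s = 28+24 = 52
n=5,m=3: even sum, s = 52+15 = 67
n=5,m=4: odd sum, s = 67-4 = 63
n=5,m=5: even sum, s = 63+25 = 88
n=5,m=6: odd sum, s = 88-6 = 82
n=5,m=7: even sum, s = 82+35 = 117
n=6,m=3: odd sum, s = 117-3 = 114
n=6,m=4: even sum, s = 114+24 = 138
n=6,m=5: odd sum, s = 138-5 = 133
n=6,m=6: even sum, s = 133+36 = 169
n=6,m=7: odd sum, s = 169-7 = 162
n=6,m=8: even sum, s = 162+48 = 210
n=7,m=3: even sum, s = 210+21 = 231
n=7,m=4: odd sum, s = 231-4 = 227
n=7,m=5: even sum, s = 227+35 = 262
n=7,m=6: odd sum, s = 262-6 = 256
n=7,m=7: even sum, s = 256+49 = 305
n=7,m=8: odd sum, s = 305-8 = 297
n=7,m=9: even sum, s = 297+63 = 360

360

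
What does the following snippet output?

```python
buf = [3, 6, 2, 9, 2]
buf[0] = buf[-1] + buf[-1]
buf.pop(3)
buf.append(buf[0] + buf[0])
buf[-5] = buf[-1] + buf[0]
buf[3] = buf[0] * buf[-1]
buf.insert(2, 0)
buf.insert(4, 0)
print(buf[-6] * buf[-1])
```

buf[0] = buf[-1]+buf[-1] = 2+2 = 4 → [4, 6, 2, 9, 2]
pop(3) removes 9 → [4, 6, 2, 2]
append buf[0]+buf[0] = 4+4 = 8 → [4, 6, 2, 2, 8]
buf[-5] = buf[-1]+buf[0] = 8+4 = 12 → [12, 6, 2, 2, 8]
buf[3] = buf[0]*buf[-1] = 12*8 = 96 → [12, 6, 2, 96, 8]
insert 0 at 2 → [12, 6, 0, 2, 96, 8]
insert 0 at 4 → [12, 6, 0, 2, 0, 96, 8]
buf[-6]*buf[-1] = 6*8 = 48

48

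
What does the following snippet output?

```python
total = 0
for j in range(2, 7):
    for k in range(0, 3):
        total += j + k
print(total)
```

75

j=2,k=0: total = 0+2 = 2
j=2,k=1: total = 2+3 = 5
j=2,k=2: total = 5+4 = 9
j=3,k=0: total = 9+3 = 12
j=3,k=1: total = 12+4 = 16
j=3,k=2: total = 16+5 = 21
j=4,k=0: total = 21+4 = 25
j=4,k=1: total = 25+5 = 30
j=4,k=2: total = 30+6 = 36
j=5,k=0: total = 36+5 = 41
j=5,k=1: total = 41+6 = 47
j=5,k=2: total = 47+7 = 54
j=6,k=0: total = 54+6 = 60
j=6,k=1: total = 60+7 = 67
j=6,k=2: total = 67+8 = 75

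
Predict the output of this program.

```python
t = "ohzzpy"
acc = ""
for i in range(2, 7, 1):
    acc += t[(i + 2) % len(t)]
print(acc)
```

pyohz

i=2: add t[4]='p' → 'p'
i=3: add t[5]='y' → 'py'
i=4: add t[0]='o' → 'pyo'
i=5: add t[1]='h' → 'pyoh'
i=6: add t[2]='z' → 'pyohz'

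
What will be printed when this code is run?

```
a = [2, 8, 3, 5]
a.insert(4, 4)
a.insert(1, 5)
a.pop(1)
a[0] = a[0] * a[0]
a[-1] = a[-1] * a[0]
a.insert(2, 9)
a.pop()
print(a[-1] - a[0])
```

1

insert 4 at 4 → [2, 8, 3, 5, 4]
insert 5 at 1 → [2, 5, 8, 3, 5, 4]
pop(1) removes 5 → [2, 8, 3, 5, 4]
a[0] = a[0]*a[0] = 2*2 = 4 → [4, 8, 3, 5, 4]
a[-1] = a[-1]*a[0] = 4*4 = 16 → [4, 8, 3, 5, 16]
insert 9 at 2 → [4, 8, 9, 3, 5, 16]
pop() removes 16 → [4, 8, 9, 3, 5]
a[-1]-a[0] = 5-4 = 1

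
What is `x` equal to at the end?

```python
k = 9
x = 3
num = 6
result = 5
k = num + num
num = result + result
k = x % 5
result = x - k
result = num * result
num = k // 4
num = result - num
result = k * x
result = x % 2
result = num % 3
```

k = 6+6 = 12
num = 5+5 = 10
k = 3%5 = 3
result = 3-3 = 0
result = 10*0 = 0
num = 3//4 = 0
num = 0-0 = 0
result = 3*3 = 9
result = 3%2 = 1
result = 0%3 = 0

3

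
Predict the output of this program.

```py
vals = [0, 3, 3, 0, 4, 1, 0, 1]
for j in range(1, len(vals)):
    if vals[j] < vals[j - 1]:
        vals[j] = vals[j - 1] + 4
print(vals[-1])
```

j=1: 3>=0, unchanged → [0, 3, 3, 0, 4, 1, 0, 1]
j=2: 3>=3, unchanged → [0, 3, 3, 0, 4, 1, 0, 1]
j=3: 0<3, vals[3] = 3+4 = 7 → [0, 3, 3, 7, 4, 1, 0, 1]
j=4: 4<7, vals[4] = 7+4 = 11 → [0, 3, 3, 7, 11, 1, 0, 1]
j=5: 1<11, vals[5] = 11+4 = 15 → [0, 3, 3, 7, 11, 15, 0, 1]
j=6: 0<15, vals[6] = 15+4 = 19 → [0, 3, 3, 7, 11, 15, 19, 1]
j=7: 1<19, vals[7] = 19+4 = 23 → [0, 3, 3, 7, 11, 15, 19, 23]

23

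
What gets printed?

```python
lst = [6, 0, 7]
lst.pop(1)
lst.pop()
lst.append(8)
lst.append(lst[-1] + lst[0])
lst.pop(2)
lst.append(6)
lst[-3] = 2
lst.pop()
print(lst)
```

[2, 8]

pop(1) removes 0 → [6, 7]
pop() removes 7 → [6]
append 8 → [6, 8]
append lst[-1]+lst[0] = 8+6 = 14 → [6, 8, 14]
pop(2) removes 14 → [6, 8]
append 6 → [6, 8, 6]
lst[-3] = 2 → [2, 8, 6]
pop() removes 6 → [2, 8]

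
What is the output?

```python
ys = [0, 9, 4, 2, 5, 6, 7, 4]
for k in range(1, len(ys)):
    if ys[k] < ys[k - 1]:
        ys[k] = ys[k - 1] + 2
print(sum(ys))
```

k=1: 9>=0, unchanged → [0, 9, 4, 2, 5, 6, 7, 4]
k=2: 4<9, ys[2] = 9+2 = 11 → [0, 9, 11, 2, 5, 6, 7, 4]
k=3: 2<11, ys[3] = 11+2 = 13 → [0, 9, 11, 13, 5, 6, 7, 4]
k=4: 5<13, ys[4] = 13+2 = 15 → [0, 9, 11, 13, 15, 6, 7, 4]
k=5: 6<15, ys[5] = 15+2 = 17 → [0, 9, 11, 13, 15, 17, 7, 4]
k=6: 7<17, ys[6] = 17+2 = 19 → [0, 9, 11, 13, 15, 17, 19, 4]
k=7: 4<19, ys[7] = 19+2 = 21 → [0, 9, 11, 13, 15, 17, 19, 21]
sum = 105

105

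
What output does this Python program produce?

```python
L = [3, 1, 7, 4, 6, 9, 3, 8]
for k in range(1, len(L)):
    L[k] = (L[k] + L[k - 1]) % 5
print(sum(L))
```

13

k=1: L[1] = (1+3)%5 = 4 → [3, 4, 7, 4, 6, 9, 3, 8]
k=2: L[2] = (7+4)%5 = 1 → [3, 4, 1, 4, 6, 9, 3, 8]
k=3: L[3] = (4+1)%5 = 0 → [3, 4, 1, 0, 6, 9, 3, 8]
k=4: L[4] = (6+0)%5 = 1 → [3, 4, 1, 0, 1, 9, 3, 8]
k=5: L[5] = (9+1)%5 = 0 → [3, 4, 1, 0, 1, 0, 3, 8]
k=6: L[6] = (3+0)%5 = 3 → [3, 4, 1, 0, 1, 0, 3, 8]
k=7: L[7] = (8+3)%5 = 1 → [3, 4, 1, 0, 1, 0, 3, 1]
sum = 13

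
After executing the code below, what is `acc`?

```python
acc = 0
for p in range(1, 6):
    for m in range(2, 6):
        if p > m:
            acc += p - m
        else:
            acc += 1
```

24

p=1,m=2: not 1>2, acc = 0+1 = 1
p=1,m=3: not 1>3, acc = 1+1 = 2
p=1,m=4: not 1>4, acc = 2+1 = 3
p=1,m=5: not 1>5, acc = 3+1 = 4
p=2,m=2: not 2>2, acc = 4+1 = 5
p=2,m=3: not 2>3, acc = 5+1 = 6
p=2,m=4: not 2>4, acc = 6+1 = 7
p=2,m=5: not 2>5, acc = 7+1 = 8
p=3,m=2: 3>2, acc = 8+1 = 9
p=3,m=3: not 3>3, acc = 9+1 = 10
p=3,m=4: not 3>4, acc = 10+1 = 11
p=3,m=5: not 3>5, acc = 11+1 = 12
p=4,m=2: 4>2, acc = 12+2 = 14
p=4,m=3: 4>3, acc = 14+1 = 15
p=4,m=4: not 4>4, acc = 15+1 = 16
p=4,m=5: not 4>5, acc = 16+1 = 17
p=5,m=2: 5>2, acc = 17+3 = 20
p=5,m=3: 5>3, acc = 20+2 = 22
p=5,m=4: 5>4, acc = 22+1 = 23
p=5,m=5: not 5>5, acc = 23+1 = 24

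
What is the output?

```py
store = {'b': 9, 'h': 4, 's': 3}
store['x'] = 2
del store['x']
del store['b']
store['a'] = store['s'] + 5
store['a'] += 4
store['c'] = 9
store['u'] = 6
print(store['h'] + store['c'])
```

13

store['x'] = 2 → {'b': 9, 'h': 4, 's': 3, 'x': 2}
del 'x' → {'b': 9, 'h': 4, 's': 3}
del 'b' → {'h': 4, 's': 3}
store['a'] = store['s']+5 = 8 → {'h': 4, 's': 3, 'a': 8}
store['a'] = 8+4 = 12 → {'h': 4, 's': 3, 'a': 12}
store['c'] = 9 → {'h': 4, 's': 3, 'a': 12, 'c': 9}
store['u'] = 6 → {'h': 4, 's': 3, 'a': 12, 'c': 9, 'u': 6}
store['h']+store['c'] = 4+9 = 13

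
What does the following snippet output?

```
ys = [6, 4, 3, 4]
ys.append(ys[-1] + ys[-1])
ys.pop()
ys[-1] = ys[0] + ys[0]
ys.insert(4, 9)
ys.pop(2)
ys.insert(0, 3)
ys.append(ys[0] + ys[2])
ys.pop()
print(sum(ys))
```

append ys[-1]+ys[-1] = 4+4 = 8 → [6, 4, 3, 4, 8]
pop() removes 8 → [6, 4, 3, 4]
ys[-1] = ys[0]+ys[0] = 6+6 = 12 → [6, 4, 3, 12]
insert 9 at 4 → [6, 4, 3, 12, 9]
pop(2) removes 3 → [6, 4, 12, 9]
insert 3 at 0 → [3, 6, 4, 12, 9]
append ys[0]+ys[2] = 3+4 = 7 → [3, 6, 4, 12, 9, 7]
pop() removes 7 → [3, 6, 4, 12, 9]
sum = 34

34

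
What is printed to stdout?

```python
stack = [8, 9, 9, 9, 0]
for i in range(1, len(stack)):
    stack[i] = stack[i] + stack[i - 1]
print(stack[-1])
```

35

i=1: stack[1] = 9+8 = 17 → [8, 17, 9, 9, 0]
i=2: stack[2] = 9+17 = 26 → [8, 17, 26, 9, 0]
i=3: stack[3] = 9+26 = 35 → [8, 17, 26, 35, 0]
i=4: stack[4] = 0+35 = 35 → [8, 17, 26, 35, 35]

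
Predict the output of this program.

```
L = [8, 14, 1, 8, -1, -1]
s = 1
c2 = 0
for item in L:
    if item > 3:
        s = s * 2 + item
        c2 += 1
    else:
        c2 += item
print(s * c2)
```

152

item=8: >3, s = 1*2+8 = 10; c2=1
item=14: >3, s = 10*2+14 = 34; c2=2
item=1: not >3; c2=3
item=8: >3, s = 34*2+8 = 76; c2=4
item=-1: not >3; c2=3
item=-1: not >3; c2=2
s*c2 = 76*2 = 152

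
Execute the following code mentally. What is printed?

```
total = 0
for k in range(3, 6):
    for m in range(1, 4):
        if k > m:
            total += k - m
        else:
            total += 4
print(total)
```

k=3,m=1: 3>1, total = 0+2 = 2
k=3,m=2: 3>2, total = 2+1 = 3
k=3,m=3: not 3>3, total = 3+4 = 7
k=4,m=1: 4>1, total = 7+3 = 10
k=4,m=2: 4>2, total = 10+2 = 12
k=4,m=3: 4>3, total = 12+1 = 13
k=5,m=1: 5>1, total = 13+4 = 17
k=5,m=2: 5>2, total = 17+3 = 20
k=5,m=3: 5>3, total = 20+2 = 22

22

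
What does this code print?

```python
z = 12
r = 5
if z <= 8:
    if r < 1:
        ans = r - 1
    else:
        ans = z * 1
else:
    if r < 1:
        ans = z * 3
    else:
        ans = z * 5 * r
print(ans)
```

z=12, r=5
z <= 8 is False; r < 1 is False
→ ans = z * 5 * r = 300

300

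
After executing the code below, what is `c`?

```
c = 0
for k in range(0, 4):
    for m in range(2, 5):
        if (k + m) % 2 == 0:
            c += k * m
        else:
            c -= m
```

6

k=0,m=2: even sum, c = 0+0 = 0
k=0,m=3: odd sum, c = 0-3 = -3
k=0,m=4: even sum, c = (-3)+0 = -3
k=1,m=2: odd sum, c = (-3)-2 = -5
k=1,m=3: even sum, c = (-5)+3 = -2
k=1,m=4: odd sum, c = (-2)-4 = -6
k=2,m=2: even sum, c = (-6)+4 = -2
k=2,m=3: odd sum, c = (-2)-3 = -5
k=2,m=4: even sum, c = (-5)+8 = 3
k=3,m=2: odd sum, c = 3-2 = 1
k=3,m=3: even sum, c = 1+9 = 10
k=3,m=4: odd sum, c = 10-4 = 6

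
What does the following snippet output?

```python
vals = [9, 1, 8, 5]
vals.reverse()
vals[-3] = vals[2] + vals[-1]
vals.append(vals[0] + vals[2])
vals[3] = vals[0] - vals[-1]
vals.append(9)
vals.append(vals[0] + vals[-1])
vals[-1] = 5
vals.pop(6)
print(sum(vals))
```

30

reverse → [5, 8, 1, 9]
vals[-3] = vals[2]+vals[-1] = 1+9 = 10 → [5, 10, 1, 9]
append vals[0]+vals[2] = 5+1 = 6 → [5, 10, 1, 9, 6]
vals[3] = vals[0]-vals[-1] = 5-6 = -1 → [5, 10, 1, -1, 6]
append 9 → [5, 10, 1, -1, 6, 9]
append vals[0]+vals[-1] = 5+9 = 14 → [5, 10, 1, -1, 6, 9, 14]
vals[-1] = 5 → [5, 10, 1, -1, 6, 9, 5]
pop(6) removes 5 → [5, 10, 1, -1, 6, 9]
sum = 30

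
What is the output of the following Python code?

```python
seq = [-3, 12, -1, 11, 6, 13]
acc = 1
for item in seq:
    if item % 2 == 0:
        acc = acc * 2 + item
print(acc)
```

34

item=-3: not even
item=12: even, acc = 1*2+12 = 14
item=-1: not even
item=11: not even
item=6: even, acc = 14*2+6 = 34
item=13: not even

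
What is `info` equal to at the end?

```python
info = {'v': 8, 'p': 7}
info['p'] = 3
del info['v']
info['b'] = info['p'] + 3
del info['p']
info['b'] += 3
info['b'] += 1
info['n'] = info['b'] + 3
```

{'b': 10, 'n': 13}

info['p'] = 3 → {'v': 8, 'p': 3}
del 'v' → {'p': 3}
info['b'] = info['p']+3 = 6 → {'p': 3, 'b': 6}
del 'p' → {'b': 6}
info['b'] = 6+3 = 9 → {'b': 9}
info['b'] = 9+1 = 10 → {'b': 10}
info['n'] = info['b']+3 = 13 → {'b': 10, 'n': 13}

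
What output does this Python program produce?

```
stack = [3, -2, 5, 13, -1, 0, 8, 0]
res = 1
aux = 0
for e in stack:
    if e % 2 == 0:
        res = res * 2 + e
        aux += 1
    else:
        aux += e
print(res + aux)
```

e=3: not even; aux=3
e=-2: even, res = 1*2+(-2) = 0; aux=4
e=5: not even; aux=9
e=13: not even; aux=22
e=-1: not even; aux=21
e=0: even, res = 0*2+0 = 0; aux=22
e=8: even, res = 0*2+8 = 8; aux=23
e=0: even, res = 8*2+0 = 16; aux=24
res+aux = 16+24 = 40

40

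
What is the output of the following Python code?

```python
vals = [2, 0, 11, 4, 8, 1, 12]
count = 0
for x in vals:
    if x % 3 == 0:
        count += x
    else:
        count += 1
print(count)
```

17

x=2: not %3==0, count = 0+1 = 1
x=0: %3==0, count = 1+0 = 1
x=11: not %3==0, count = 1+1 = 2
x=4: not %3==0, count = 2+1 = 3
x=8: not %3==0, count = 3+1 = 4
x=1: not %3==0, count = 4+1 = 5
x=12: %3==0, count = 5+12 = 17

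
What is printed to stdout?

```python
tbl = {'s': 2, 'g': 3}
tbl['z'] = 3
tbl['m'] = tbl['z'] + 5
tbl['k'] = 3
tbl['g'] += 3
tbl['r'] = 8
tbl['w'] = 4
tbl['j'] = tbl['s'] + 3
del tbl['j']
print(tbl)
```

{'s': 2, 'g': 6, 'z': 3, 'm': 8, 'k': 3, 'r': 8, 'w': 4}

tbl['z'] = 3 → {'s': 2, 'g': 3, 'z': 3}
tbl['m'] = tbl['z']+5 = 8 → {'s': 2, 'g': 3, 'z': 3, 'm': 8}
tbl['k'] = 3 → {'s': 2, 'g': 3, 'z': 3, 'm': 8, 'k': 3}
tbl['g'] = 3+3 = 6 → {'s': 2, 'g': 6, 'z': 3, 'm': 8, 'k': 3}
tbl['r'] = 8 → {'s': 2, 'g': 6, 'z': 3, 'm': 8, 'k': 3, 'r': 8}
tbl['w'] = 4 → {'s': 2, 'g': 6, 'z': 3, 'm': 8, 'k': 3, 'r': 8, 'w': 4}
tbl['j'] = tbl['s']+3 = 5 → {'s': 2, 'g': 6, 'z': 3, 'm': 8, 'k': 3, 'r': 8, 'w': 4, 'j': 5}
del 'j' → {'s': 2, 'g': 6, 'z': 3, 'm': 8, 'k': 3, 'r': 8, 'w': 4}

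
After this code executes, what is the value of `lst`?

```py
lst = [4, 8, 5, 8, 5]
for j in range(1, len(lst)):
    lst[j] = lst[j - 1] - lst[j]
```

j=1: lst[1] = 4-8 = -4 → [4, -4, 5, 8, 5]
j=2: lst[2] = (-4)-5 = -9 → [4, -4, -9, 8, 5]
j=3: lst[3] = (-9)-8 = -17 → [4, -4, -9, -17, 5]
j=4: lst[4] = (-17)-5 = -22 → [4, -4, -9, -17, -22]

[4, -4, -9, -17, -22]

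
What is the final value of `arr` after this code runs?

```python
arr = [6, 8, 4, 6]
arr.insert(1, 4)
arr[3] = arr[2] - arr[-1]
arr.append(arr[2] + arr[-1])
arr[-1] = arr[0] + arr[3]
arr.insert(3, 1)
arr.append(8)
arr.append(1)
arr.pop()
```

insert 4 at 1 → [6, 4, 8, 4, 6]
arr[3] = arr[2]-arr[-1] = 8-6 = 2 → [6, 4, 8, 2, 6]
append arr[2]+arr[-1] = 8+6 = 14 → [6, 4, 8, 2, 6, 14]
arr[-1] = arr[0]+arr[3] = 6+2 = 8 → [6, 4, 8, 2, 6, 8]
insert 1 at 3 → [6, 4, 8, 1, 2, 6, 8]
append 8 → [6, 4, 8, 1, 2, 6, 8, 8]
append 1 → [6, 4, 8, 1, 2, 6, 8, 8, 1]
pop() removes 1 → [6, 4, 8, 1, 2, 6, 8, 8]

[6, 4, 8, 1, 2, 6, 8, 8]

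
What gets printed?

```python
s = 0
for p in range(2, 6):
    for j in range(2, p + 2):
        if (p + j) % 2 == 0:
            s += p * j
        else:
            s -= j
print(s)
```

p=2,j=2: even sum, s = 0+4 = 4
p=2,j=3: odd sum, s = 4-3 = 1
p=3,j=2: odd sum, s = 1-2 = -1
p=3,j=3: even sum, s = (-1)+9 = 8
p=3,j=4: odd sum, s = 8-4 = 4
p=4,j=2: even sum, s = 4+8 = 12
p=4,j=3: odd sum, s = 12-3 = 9
p=4,j=4: even sum, s = 9+16 = 25
p=4,j=5: odd sum, s = 25-5 = 20
p=5,j=2: odd sum, s = 20-2 = 18
p=5,j=3: even sum, s = 18+15 = 33
p=5,j=4: odd sum, s = 33-4 = 29
p=5,j=5: even sum, s = 29+25 = 54
p=5,j=6: odd sum, s = 54-6 = 48

48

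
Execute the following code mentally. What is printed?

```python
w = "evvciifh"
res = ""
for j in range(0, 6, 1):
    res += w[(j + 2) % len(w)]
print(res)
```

vciifh

j=0: add w[2]='v' → 'v'
j=1: add w[3]='c' → 'vc'
j=2: add w[4]='i' → 'vci'
j=3: add w[5]='i' → 'vcii'
j=4: add w[6]='f' → 'vciif'
j=5: add w[7]='h' → 'vciifh'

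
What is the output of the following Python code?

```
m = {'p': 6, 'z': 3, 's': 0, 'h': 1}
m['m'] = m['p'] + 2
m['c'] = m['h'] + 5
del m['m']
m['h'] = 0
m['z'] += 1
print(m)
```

{'p': 6, 'z': 4, 's': 0, 'h': 0, 'c': 6}

m['m'] = m['p']+2 = 8 → {'p': 6, 'z': 3, 's': 0, 'h': 1, 'm': 8}
m['c'] = m['h']+5 = 6 → {'p': 6, 'z': 3, 's': 0, 'h': 1, 'm': 8, 'c': 6}
del 'm' → {'p': 6, 'z': 3, 's': 0, 'h': 1, 'c': 6}
m['h'] = 0 → {'p': 6, 'z': 3, 's': 0, 'h': 0, 'c': 6}
m['z'] = 3+1 = 4 → {'p': 6, 'z': 4, 's': 0, 'h': 0, 'c': 6}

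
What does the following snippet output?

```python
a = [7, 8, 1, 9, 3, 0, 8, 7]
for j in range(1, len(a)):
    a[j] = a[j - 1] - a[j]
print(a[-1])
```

j=1: a[1] = 7-8 = -1 → [7, -1, 1, 9, 3, 0, 8, 7]
j=2: a[2] = (-1)-1 = -2 → [7, -1, -2, 9, 3, 0, 8, 7]
j=3: a[3] = (-2)-9 = -11 → [7, -1, -2, -11, 3, 0, 8, 7]
j=4: a[4] = (-11)-3 = -14 → [7, -1, -2, -11, -14, 0, 8, 7]
j=5: a[5] = (-14)-0 = -14 → [7, -1, -2, -11, -14, -14, 8, 7]
j=6: a[6] = (-14)-8 = -22 → [7, -1, -2, -11, -14, -14, -22, 7]
j=7: a[7] = (-22)-7 = -29 → [7, -1, -2, -11, -14, -14, -22, -29]

-29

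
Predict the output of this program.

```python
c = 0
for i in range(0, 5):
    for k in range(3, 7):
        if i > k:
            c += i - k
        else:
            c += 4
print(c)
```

77

i=0,k=3: not 0>3, c = 0+4 = 4
i=0,k=4: not 0>4, c = 4+4 = 8
i=0,k=5: not 0>5, c = 8+4 = 12
i=0,k=6: not 0>6, c = 12+4 = 16
i=1,k=3: not 1>3, c = 16+4 = 20
i=1,k=4: not 1>4, c = 20+4 = 24
i=1,k=5: not 1>5, c = 24+4 = 28
i=1,k=6: not 1>6, c = 28+4 = 32
i=2,k=3: not 2>3, c = 32+4 = 36
i=2,k=4: not 2>4, c = 36+4 = 40
i=2,k=5: not 2>5, c = 40+4 = 44
i=2,k=6: not 2>6, c = 44+4 = 48
i=3,k=3: not 3>3, c = 48+4 = 52
i=3,k=4: not 3>4, c = 52+4 = 56
i=3,k=5: not 3>5, c = 56+4 = 60
i=3,k=6: not 3>6, c = 60+4 = 64
i=4,k=3: 4>3, c = 64+1 = 65
i=4,k=4: not 4>4, c = 65+4 = 69
i=4,k=5: not 4>5, c = 69+4 = 73
i=4,k=6: not 4>6, c = 73+4 = 77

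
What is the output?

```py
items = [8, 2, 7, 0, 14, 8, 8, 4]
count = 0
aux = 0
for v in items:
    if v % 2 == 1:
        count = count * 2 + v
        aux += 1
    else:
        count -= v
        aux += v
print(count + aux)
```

v=8: not odd, count = 0-8 = -8; aux=8
v=2: not odd, count = (-8)-2 = -10; aux=10
v=7: odd, count = (-10)*2+7 = -13; aux=11
v=0: not odd, count = (-13)-0 = -13; aux=11
v=14: not odd, count = (-13)-14 = -27; aux=25
v=8: not odd, count = (-27)-8 = -35; aux=33
v=8: not odd, count = (-35)-8 = -43; aux=41
v=4: not odd, count = (-43)-4 = -47; aux=45
count+aux = (-47)+45 = -2

-2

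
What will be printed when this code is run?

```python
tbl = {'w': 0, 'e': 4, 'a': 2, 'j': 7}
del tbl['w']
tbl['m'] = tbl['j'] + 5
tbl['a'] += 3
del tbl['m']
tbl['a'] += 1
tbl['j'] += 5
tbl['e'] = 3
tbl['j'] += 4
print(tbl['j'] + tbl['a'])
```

22

del 'w' → {'e': 4, 'a': 2, 'j': 7}
tbl['m'] = tbl['j']+5 = 12 → {'e': 4, 'a': 2, 'j': 7, 'm': 12}
tbl['a'] = 2+3 = 5 → {'e': 4, 'a': 5, 'j': 7, 'm': 12}
del 'm' → {'e': 4, 'a': 5, 'j': 7}
tbl['a'] = 5+1 = 6 → {'e': 4, 'a': 6, 'j': 7}
tbl['j'] = 7+5 = 12 → {'e': 4, 'a': 6, 'j': 12}
tbl['e'] = 3 → {'e': 3, 'a': 6, 'j': 12}
tbl['j'] = 12+4 = 16 → {'e': 3, 'a': 6, 'j': 16}
tbl['j']+tbl['a'] = 16+6 = 22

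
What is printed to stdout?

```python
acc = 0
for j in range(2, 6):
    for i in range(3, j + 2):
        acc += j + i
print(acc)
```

80

j=2,i=3: acc = 0+5 = 5
j=3,i=3: acc = 5+6 = 11
j=3,i=4: acc = 11+7 = 18
j=4,i=3: acc = 18+7 = 25
j=4,i=4: acc = 25+8 = 33
j=4,i=5: acc = 33+9 = 42
j=5,i=3: acc = 42+8 = 50
j=5,i=4: acc = 50+9 = 59
j=5,i=5: acc = 59+10 = 69
j=5,i=6: acc = 69+11 = 80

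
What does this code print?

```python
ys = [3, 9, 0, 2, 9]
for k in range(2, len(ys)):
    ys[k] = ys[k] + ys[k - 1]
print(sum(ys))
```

k=2: ys[2] = 0+9 = 9 → [3, 9, 9, 2, 9]
k=3: ys[3] = 2+9 = 11 → [3, 9, 9, 11, 9]
k=4: ys[4] = 9+11 = 20 → [3, 9, 9, 11, 20]
sum = 52

52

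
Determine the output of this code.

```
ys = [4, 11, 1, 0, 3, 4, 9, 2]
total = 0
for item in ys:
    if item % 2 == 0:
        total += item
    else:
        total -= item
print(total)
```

-14

item=4: even, total = 0+4 = 4
item=11: not even, total = 4-11 = -7
item=1: not even, total = (-7)-1 = -8
item=0: even, total = (-8)+0 = -8
item=3: not even, total = (-8)-3 = -11
item=4: even, total = (-11)+4 = -7
item=9: not even, total = (-7)-9 = -16
item=2: even, total = (-16)+2 = -14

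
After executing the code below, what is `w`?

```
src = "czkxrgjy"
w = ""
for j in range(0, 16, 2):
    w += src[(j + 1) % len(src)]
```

'zxgyzxgy'

j=0: add src[1]='z' → 'z'
j=2: add src[3]='x' → 'zx'
j=4: add src[5]='g' → 'zxg'
j=6: add src[7]='y' → 'zxgy'
j=8: add src[1]='z' → 'zxgyz'
j=10: add src[3]='x' → 'zxgyzx'
j=12: add src[5]='g' → 'zxgyzxg'
j=14: add src[7]='y' → 'zxgyzxgy'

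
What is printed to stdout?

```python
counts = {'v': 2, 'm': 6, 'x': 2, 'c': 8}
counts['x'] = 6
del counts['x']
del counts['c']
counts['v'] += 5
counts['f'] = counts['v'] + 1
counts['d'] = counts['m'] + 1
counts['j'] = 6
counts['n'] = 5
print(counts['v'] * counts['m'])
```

counts['x'] = 6 → {'v': 2, 'm': 6, 'x': 6, 'c': 8}
del 'x' → {'v': 2, 'm': 6, 'c': 8}
del 'c' → {'v': 2, 'm': 6}
counts['v'] = 2+5 = 7 → {'v': 7, 'm': 6}
counts['f'] = counts['v']+1 = 8 → {'v': 7, 'm': 6, 'f': 8}
counts['d'] = counts['m']+1 = 7 → {'v': 7, 'm': 6, 'f': 8, 'd': 7}
counts['j'] = 6 → {'v': 7, 'm': 6, 'f': 8, 'd': 7, 'j': 6}
counts['n'] = 5 → {'v': 7, 'm': 6, 'f': 8, 'd': 7, 'j': 6, 'n': 5}
counts['v']*counts['m'] = 7*6 = 42

42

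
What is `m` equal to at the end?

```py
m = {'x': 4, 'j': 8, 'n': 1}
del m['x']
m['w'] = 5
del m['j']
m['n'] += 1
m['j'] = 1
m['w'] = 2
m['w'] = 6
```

{'n': 2, 'w': 6, 'j': 1}

del 'x' → {'j': 8, 'n': 1}
m['w'] = 5 → {'j': 8, 'n': 1, 'w': 5}
del 'j' → {'n': 1, 'w': 5}
m['n'] = 1+1 = 2 → {'n': 2, 'w': 5}
m['j'] = 1 → {'n': 2, 'w': 5, 'j': 1}
m['w'] = 2 → {'n': 2, 'w': 2, 'j': 1}
m['w'] = 6 → {'n': 2, 'w': 6, 'j': 1}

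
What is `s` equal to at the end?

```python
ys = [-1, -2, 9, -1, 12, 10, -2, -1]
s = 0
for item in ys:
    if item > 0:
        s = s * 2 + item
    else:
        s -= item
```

101

item=-1: not >0, s = 0-(-1) = 1
item=-2: not >0, s = 1-(-2) = 3
item=9: >0, s = 3*2+9 = 15
item=-1: not >0, s = 15-(-1) = 16
item=12: >0, s = 16*2+12 = 44
item=10: >0, s = 44*2+10 = 98
item=-2: not >0, s = 98-(-2) = 100
item=-1: not >0, s = 100-(-1) = 101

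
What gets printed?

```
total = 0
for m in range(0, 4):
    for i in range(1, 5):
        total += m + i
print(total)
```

m=0,i=1: total = 0+1 = 1
m=0,i=2: total = 1+2 = 3
m=0,i=3: total = 3+3 = 6
m=0,i=4: total = 6+4 = 10
m=1,i=1: total = 10+2 = 12
m=1,i=2: total = 12+3 = 15
m=1,i=3: total = 15+4 = 19
m=1,i=4: total = 19+5 = 24
m=2,i=1: total = 24+3 = 27
m=2,i=2: total = 27+4 = 31
m=2,i=3: total = 31+5 = 36
m=2,i=4: total = 36+6 = 42
m=3,i=1: total = 42+4 = 46
m=3,i=2: total = 46+5 = 51
m=3,i=3: total = 51+6 = 57
m=3,i=4: total = 57+7 = 64

64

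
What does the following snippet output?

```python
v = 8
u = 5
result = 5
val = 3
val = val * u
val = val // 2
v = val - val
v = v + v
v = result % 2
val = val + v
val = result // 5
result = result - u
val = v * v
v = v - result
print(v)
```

1

val = 3*5 = 15
val = 15//2 = 7
v = 7-7 = 0
v = 0+0 = 0
v = 5%2 = 1
val = 7+1 = 8
val = 5//5 = 1
result = 5-5 = 0
val = 1*1 = 1
v = 1-0 = 1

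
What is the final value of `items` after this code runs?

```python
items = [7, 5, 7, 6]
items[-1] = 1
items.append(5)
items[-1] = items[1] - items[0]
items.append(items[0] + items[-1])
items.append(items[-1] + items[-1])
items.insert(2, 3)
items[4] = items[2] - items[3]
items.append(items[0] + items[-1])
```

items[-1] = 1 → [7, 5, 7, 1]
append 5 → [7, 5, 7, 1, 5]
items[-1] = items[1]-items[0] = 5-7 = -2 → [7, 5, 7, 1, -2]
append items[0]+items[-1] = 7+(-2) = 5 → [7, 5, 7, 1, -2, 5]
append items[-1]+items[-1] = 5+5 = 10 → [7, 5, 7, 1, -2, 5, 10]
insert 3 at 2 → [7, 5, 3, 7, 1, -2, 5, 10]
items[4] = items[2]-items[3] = 3-7 = -4 → [7, 5, 3, 7, -4, -2, 5, 10]
append items[0]+items[-1] = 7+10 = 17 → [7, 5, 3, 7, -4, -2, 5, 10, 17]

[7, 5, 3, 7, -4, -2, 5, 10, 17]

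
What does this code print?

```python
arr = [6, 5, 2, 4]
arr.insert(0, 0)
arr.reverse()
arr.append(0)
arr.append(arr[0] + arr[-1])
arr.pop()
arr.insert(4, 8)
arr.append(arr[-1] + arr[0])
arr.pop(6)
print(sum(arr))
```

insert 0 at 0 → [0, 6, 5, 2, 4]
reverse → [4, 2, 5, 6, 0]
append 0 → [4, 2, 5, 6, 0, 0]
append arr[0]+arr[-1] = 4+0 = 4 → [4, 2, 5, 6, 0, 0, 4]
pop() removes 4 → [4, 2, 5, 6, 0, 0]
insert 8 at 4 → [4, 2, 5, 6, 8, 0, 0]
append arr[-1]+arr[0] = 0+4 = 4 → [4, 2, 5, 6, 8, 0, 0, 4]
pop(6) removes 0 → [4, 2, 5, 6, 8, 0, 4]
sum = 29

29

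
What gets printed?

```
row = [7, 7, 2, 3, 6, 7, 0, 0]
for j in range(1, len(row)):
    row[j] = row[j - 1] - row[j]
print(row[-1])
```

j=1: row[1] = 7-7 = 0 → [7, 0, 2, 3, 6, 7, 0, 0]
j=2: row[2] = 0-2 = -2 → [7, 0, -2, 3, 6, 7, 0, 0]
j=3: row[3] = (-2)-3 = -5 → [7, 0, -2, -5, 6, 7, 0, 0]
j=4: row[4] = (-5)-6 = -11 → [7, 0, -2, -5, -11, 7, 0, 0]
j=5: row[5] = (-11)-7 = -18 → [7, 0, -2, -5, -11, -18, 0, 0]
j=6: row[6] = (-18)-0 = -18 → [7, 0, -2, -5, -11, -18, -18, 0]
j=7: row[7] = (-18)-0 = -18 → [7, 0, -2, -5, -11, -18, -18, -18]

-18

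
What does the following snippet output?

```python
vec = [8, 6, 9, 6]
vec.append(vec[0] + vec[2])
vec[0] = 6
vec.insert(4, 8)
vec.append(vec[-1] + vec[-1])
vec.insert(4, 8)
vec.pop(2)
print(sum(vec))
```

append vec[0]+vec[2] = 8+9 = 17 → [8, 6, 9, 6, 17]
vec[0] = 6 → [6, 6, 9, 6, 17]
insert 8 at 4 → [6, 6, 9, 6, 8, 17]
append vec[-1]+vec[-1] = 17+17 = 34 → [6, 6, 9, 6, 8, 17, 34]
insert 8 at 4 → [6, 6, 9, 6, 8, 8, 17, 34]
pop(2) removes 9 → [6, 6, 6, 8, 8, 17, 34]
sum = 85

85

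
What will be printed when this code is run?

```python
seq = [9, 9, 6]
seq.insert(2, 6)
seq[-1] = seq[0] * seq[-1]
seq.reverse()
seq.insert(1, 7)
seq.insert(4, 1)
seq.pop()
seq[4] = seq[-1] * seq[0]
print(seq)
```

[54, 7, 6, 9, 54]

insert 6 at 2 → [9, 9, 6, 6]
seq[-1] = seq[0]*seq[-1] = 9*6 = 54 → [9, 9, 6, 54]
reverse → [54, 6, 9, 9]
insert 7 at 1 → [54, 7, 6, 9, 9]
insert 1 at 4 → [54, 7, 6, 9, 1, 9]
pop() removes 9 → [54, 7, 6, 9, 1]
seq[4] = seq[-1]*seq[0] = 1*54 = 54 → [54, 7, 6, 9, 54]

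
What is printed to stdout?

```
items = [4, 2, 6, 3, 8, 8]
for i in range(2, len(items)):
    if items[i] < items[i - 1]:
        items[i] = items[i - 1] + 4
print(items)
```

i=2: 6>=2, unchanged → [4, 2, 6, 3, 8, 8]
i=3: 3<6, items[3] = 6+4 = 10 → [4, 2, 6, 10, 8, 8]
i=4: 8<10, items[4] = 10+4 = 14 → [4, 2, 6, 10, 14, 8]
i=5: 8<14, items[5] = 14+4 = 18 → [4, 2, 6, 10, 14, 18]

[4, 2, 6, 10, 14, 18]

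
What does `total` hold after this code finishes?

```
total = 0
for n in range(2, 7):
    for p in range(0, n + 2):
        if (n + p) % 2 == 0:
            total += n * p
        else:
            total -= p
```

110

n=2,p=0: even sum, total = 0+0 = 0
n=2,p=1: odd sum, total = 0-1 = -1
n=2,p=2: even sum, total = (-1)+4 = 3
n=2,p=3: odd sum, total = 3-3 = 0
n=3,p=0: odd sum, total = 0-0 = 0
n=3,p=1: even sum, total = 0+3 = 3
n=3,p=2: odd sum, total = 3-2 = 1
n=3,p=3: even sum, total = 1+9 = 10
n=3,p=4: odd sum, total = 10-4 = 6
n=4,p=0: even sum, total = 6+0 = 6
n=4,p=1: odd sum, total = 6-1 = 5
n=4,p=2: even sum, total = 5+8 = 13
n=4,p=3: odd sum, total = 13-3 = 10
n=4,p=4: even sum, total = 10+16 = 26
n=4,p=5: odd sum, total = 26-5 = 21
n=5,p=0: odd sum, total = 21-0 = 21
n=5,p=1: even sum, total = 21+5 = 26
n=5,p=2: odd sum, total = 26-2 = 24
n=5,p=3: even sum, total = 24+15 = 39
n=5,p=4: odd sum, total = 39-4 = 35
n=5,p=5: even sum, total = 35+25 = 60
n=5,p=6: odd sum, total = 60-6 = 54
n=6,p=0: even sum, total = 54+0 = 54
n=6,p=1: odd sum, total = 54-1 = 53
n=6,p=2: even sum, total = 53+12 = 65
n=6,p=3: odd sum, total = 65-3 = 62
n=6,p=4: even sum, total = 62+24 = 86
n=6,p=5: odd sum, total = 86-5 = 81
n=6,p=6: even sum, total = 81+36 = 117
n=6,p=7: odd sum, total = 117-7 = 110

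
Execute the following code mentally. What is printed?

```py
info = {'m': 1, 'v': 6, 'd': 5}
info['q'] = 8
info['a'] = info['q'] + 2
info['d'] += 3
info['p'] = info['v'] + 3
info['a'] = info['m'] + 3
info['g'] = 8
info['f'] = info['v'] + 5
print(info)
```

{'m': 1, 'v': 6, 'd': 8, 'q': 8, 'a': 4, 'p': 9, 'g': 8, 'f': 11}

info['q'] = 8 → {'m': 1, 'v': 6, 'd': 5, 'q': 8}
info['a'] = info['q']+2 = 10 → {'m': 1, 'v': 6, 'd': 5, 'q': 8, 'a': 10}
info['d'] = 5+3 = 8 → {'m': 1, 'v': 6, 'd': 8, 'q': 8, 'a': 10}
info['p'] = info['v']+3 = 9 → {'m': 1, 'v': 6, 'd': 8, 'q': 8, 'a': 10, 'p': 9}
info['a'] = info['m']+3 = 4 → {'m': 1, 'v': 6, 'd': 8, 'q': 8, 'a': 4, 'p': 9}
info['g'] = 8 → {'m': 1, 'v': 6, 'd': 8, 'q': 8, 'a': 4, 'p': 9, 'g': 8}
info['f'] = info['v']+5 = 11 → {'m': 1, 'v': 6, 'd': 8, 'q': 8, 'a': 4, 'p': 9, 'g': 8, 'f': 11}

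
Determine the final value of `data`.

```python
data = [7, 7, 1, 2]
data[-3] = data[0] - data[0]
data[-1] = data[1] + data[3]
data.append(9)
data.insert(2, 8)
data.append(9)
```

data[-3] = data[0]-data[0] = 7-7 = 0 → [7, 0, 1, 2]
data[-1] = data[1]+data[3] = 0+2 = 2 → [7, 0, 1, 2]
append 9 → [7, 0, 1, 2, 9]
insert 8 at 2 → [7, 0, 8, 1, 2, 9]
append 9 → [7, 0, 8, 1, 2, 9, 9]

[7, 0, 8, 1, 2, 9, 9]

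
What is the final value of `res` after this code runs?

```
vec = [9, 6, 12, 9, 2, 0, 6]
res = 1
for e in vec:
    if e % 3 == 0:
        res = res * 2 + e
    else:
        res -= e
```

e=9: %3==0, res = 1*2+9 = 11
e=6: %3==0, res = 11*2+6 = 28
e=12: %3==0, res = 28*2+12 = 68
e=9: %3==0, res = 68*2+9 = 145
e=2: not %3==0, res = 145-2 = 143
e=0: %3==0, res = 143*2+0 = 286
e=6: %3==0, res = 286*2+6 = 578

578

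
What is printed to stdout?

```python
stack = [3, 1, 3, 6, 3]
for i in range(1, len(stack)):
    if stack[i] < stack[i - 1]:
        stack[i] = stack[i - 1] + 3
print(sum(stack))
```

45

i=1: 1<3, stack[1] = 3+3 = 6 → [3, 6, 3, 6, 3]
i=2: 3<6, stack[2] = 6+3 = 9 → [3, 6, 9, 6, 3]
i=3: 6<9, stack[3] = 9+3 = 12 → [3, 6, 9, 12, 3]
i=4: 3<12, stack[4] = 12+3 = 15 → [3, 6, 9, 12, 15]
sum = 45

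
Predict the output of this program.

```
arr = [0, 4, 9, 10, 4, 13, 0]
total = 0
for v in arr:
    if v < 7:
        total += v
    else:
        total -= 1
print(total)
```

5

v=0: <7, total = 0+0 = 0
v=4: <7, total = 0+4 = 4
v=9: not <7, total = 4-1 = 3
v=10: not <7, total = 3-1 = 2
v=4: <7, total = 2+4 = 6
v=13: not <7, total = 6-1 = 5
v=0: <7, total = 5+0 = 5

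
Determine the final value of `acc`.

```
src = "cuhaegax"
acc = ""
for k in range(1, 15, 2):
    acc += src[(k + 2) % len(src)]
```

k=1: add src[3]='a' → 'a'
k=3: add src[5]='g' → 'ag'
k=5: add src[7]='x' → 'agx'
k=7: add src[1]='u' → 'agxu'
k=9: add src[3]='a' → 'agxua'
k=11: add src[5]='g' → 'agxuag'
k=13: add src[7]='x' → 'agxuagx'

'agxuagx'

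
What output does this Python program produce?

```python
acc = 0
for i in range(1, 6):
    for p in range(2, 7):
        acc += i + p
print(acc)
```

i=1,p=2: acc = 0+3 = 3
i=1,p=3: acc = 3+4 = 7
i=1,p=4: acc = 7+5 = 12
i=1,p=5: acc = 12+6 = 18
i=1,p=6: acc = 18+7 = 25
i=2,p=2: acc = 25+4 = 29
i=2,p=3: acc = 29+5 = 34
i=2,p=4: acc = 34+6 = 40
i=2,p=5: acc = 40+7 = 47
i=2,p=6: acc = 47+8 = 55
i=3,p=2: acc = 55+5 = 60
i=3,p=3: acc = 60+6 = 66
i=3,p=4: acc = 66+7 = 73
i=3,p=5: acc = 73+8 = 81
i=3,p=6: acc = 81+9 = 90
i=4,p=2: acc = 90+6 = 96
i=4,p=3: acc = 96+7 = 103
i=4,p=4: acc = 103+8 = 111
i=4,p=5: acc = 111+9 = 120
i=4,p=6: acc = 120+10 = 130
i=5,p=2: acc = 130+7 = 137
i=5,p=3: acc = 137+8 = 145
i=5,p=4: acc = 145+9 = 154
i=5,p=5: acc = 154+10 = 164
i=5,p=6: acc = 164+11 = 175

175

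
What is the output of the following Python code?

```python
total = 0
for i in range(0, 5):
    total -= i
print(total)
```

-10

i=0: total = 0-0 = 0
i=1: total = 0-1 = -1
i=2: total = (-1)-2 = -3
i=3: total = (-3)-3 = -6
i=4: total = (-6)-4 = -10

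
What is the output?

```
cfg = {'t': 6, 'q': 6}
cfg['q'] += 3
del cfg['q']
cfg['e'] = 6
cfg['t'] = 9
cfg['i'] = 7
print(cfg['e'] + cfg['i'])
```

cfg['q'] = 6+3 = 9 → {'t': 6, 'q': 9}
del 'q' → {'t': 6}
cfg['e'] = 6 → {'t': 6, 'e': 6}
cfg['t'] = 9 → {'t': 9, 'e': 6}
cfg['i'] = 7 → {'t': 9, 'e': 6, 'i': 7}
cfg['e']+cfg['i'] = 6+7 = 13

13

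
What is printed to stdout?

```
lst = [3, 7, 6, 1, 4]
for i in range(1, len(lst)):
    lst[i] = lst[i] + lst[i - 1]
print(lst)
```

i=1: lst[1] = 7+3 = 10 → [3, 10, 6, 1, 4]
i=2: lst[2] = 6+10 = 16 → [3, 10, 16, 1, 4]
i=3: lst[3] = 1+16 = 17 → [3, 10, 16, 17, 4]
i=4: lst[4] = 4+17 = 21 → [3, 10, 16, 17, 21]

[3, 10, 16, 17, 21]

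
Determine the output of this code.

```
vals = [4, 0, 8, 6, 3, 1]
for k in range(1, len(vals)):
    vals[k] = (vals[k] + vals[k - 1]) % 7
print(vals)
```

[4, 4, 5, 4, 0, 1]

k=1: vals[1] = (0+4)%7 = 4 → [4, 4, 8, 6, 3, 1]
k=2: vals[2] = (8+4)%7 = 5 → [4, 4, 5, 6, 3, 1]
k=3: vals[3] = (6+5)%7 = 4 → [4, 4, 5, 4, 3, 1]
k=4: vals[4] = (3+4)%7 = 0 → [4, 4, 5, 4, 0, 1]
k=5: vals[5] = (1+0)%7 = 1 → [4, 4, 5, 4, 0, 1]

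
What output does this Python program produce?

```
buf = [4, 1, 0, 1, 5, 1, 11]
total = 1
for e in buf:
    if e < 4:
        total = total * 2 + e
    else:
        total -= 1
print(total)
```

8

e=4: not <4, total = 1-1 = 0
e=1: <4, total = 0*2+1 = 1
e=0: <4, total = 1*2+0 = 2
e=1: <4, total = 2*2+1 = 5
e=5: not <4, total = 5-1 = 4
e=1: <4, total = 4*2+1 = 9
e=11: not <4, total = 9-1 = 8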